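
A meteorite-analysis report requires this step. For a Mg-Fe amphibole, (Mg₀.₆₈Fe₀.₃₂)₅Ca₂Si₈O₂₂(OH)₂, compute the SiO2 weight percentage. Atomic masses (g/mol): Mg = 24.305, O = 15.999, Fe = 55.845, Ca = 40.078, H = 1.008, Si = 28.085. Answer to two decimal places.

Molar mass of (Mg₀.₆₈Fe₀.₃₂)₅Ca₂Si₈O₂₂(OH)₂ = 3.40*24.305 + 1.60*55.845 + 2*40.078 + 8*28.085 + 24*15.999 + 2*1.008 = 862.817 g/mol.
Each formula unit contains 8 Si, equivalent to 8/1 = 8.0000 mol SiO2.
M(SiO2) = 1×28.085 + 2×15.999 = 60.083 g/mol.
Mass of SiO2 per formula unit = 8.0000 × 60.083 = 480.664 g.
SiO2 wt% = 480.664 / 862.817 × 100 = 55.71%.

55.71 wt%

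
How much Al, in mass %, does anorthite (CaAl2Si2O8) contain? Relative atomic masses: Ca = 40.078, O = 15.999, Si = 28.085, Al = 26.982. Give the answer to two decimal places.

Formula mass = 1*40.078 + 2*26.982 + 2*28.085 + 8*15.999 = 278.204 g/mol, of which 53.964 g is Al.
So Al makes up 53.964/278.204 = 0.1940 of the mass, i.e. 19.40%.

19.40 mass %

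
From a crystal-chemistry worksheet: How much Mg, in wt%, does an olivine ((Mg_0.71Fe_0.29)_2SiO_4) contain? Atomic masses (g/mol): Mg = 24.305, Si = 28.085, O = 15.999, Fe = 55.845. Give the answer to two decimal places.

21.71 wt%

Molar mass of (Mg_0.71Fe_0.29)_2SiO_4: 1.42×24.305 + 0.58×55.845 + 1×28.085 + 4×15.999 = 158.984 g/mol.
Mass of Mg per formula unit: 1.42 × 24.305 = 34.513 g.
Weight fraction Mg = 34.513 / 158.984 = 0.2171.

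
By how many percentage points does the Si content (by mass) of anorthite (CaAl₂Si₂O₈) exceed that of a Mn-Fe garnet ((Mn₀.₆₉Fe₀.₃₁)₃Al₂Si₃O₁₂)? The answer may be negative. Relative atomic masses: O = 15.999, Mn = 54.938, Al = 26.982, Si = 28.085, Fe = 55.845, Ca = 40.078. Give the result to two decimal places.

Si in CaAl₂Si₂O₈: molar mass 278.204 g/mol; 2×28.085 = 56.170 g → 20.19 wt%.
Si in (Mn₀.₆₉Fe₀.₃₁)₃Al₂Si₃O₁₂: molar mass 495.865 g/mol; 3×28.085 = 84.255 g → 16.99 wt%.
Difference = 20.19 − 16.99 = 3.20 percentage points.

3.20 percentage points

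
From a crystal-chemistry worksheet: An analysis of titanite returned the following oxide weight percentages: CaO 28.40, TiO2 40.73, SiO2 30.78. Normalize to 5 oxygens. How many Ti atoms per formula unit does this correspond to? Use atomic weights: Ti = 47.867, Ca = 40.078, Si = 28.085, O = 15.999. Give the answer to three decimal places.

CaO (M=56.077): mol = 0.50645; Ca = 0.50645, O = 0.50645.
TiO2 (M=79.865): mol = 0.50999; Ti = 0.50999, O = 1.01998.
SiO2 (M=60.083): mol = 0.51229; Si = 0.51229, O = 1.02458.
ΣO = 2.55101; factor = 5/ΣO = 1.96001.
Ti apfu = 0.50999 × 1.96001 = 1.000.

1.000 Ti apfu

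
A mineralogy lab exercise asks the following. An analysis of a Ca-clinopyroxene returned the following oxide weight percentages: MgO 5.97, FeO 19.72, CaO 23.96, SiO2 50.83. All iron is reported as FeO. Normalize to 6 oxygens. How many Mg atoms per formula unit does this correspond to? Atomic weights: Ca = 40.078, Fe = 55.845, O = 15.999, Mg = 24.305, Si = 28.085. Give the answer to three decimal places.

0.350 Mg apfu

MgO: 5.97/40.304 = 0.14812 mol → 0.14812 mol Mg, 0.14812 mol O.
FeO: 19.72/71.844 = 0.27448 mol → 0.27448 mol Fe, 0.27448 mol O.
CaO: 23.96/56.077 = 0.42727 mol → 0.42727 mol Ca, 0.42727 mol O.
SiO2: 50.83/60.083 = 0.84600 mol → 0.84600 mol Si, 1.69200 mol O.
Total oxygen = 2.54187 mol. Normalization factor = 6/2.54187 = 2.36047.
Mg per 6 O = 0.14812 × 2.36047 = 0.350.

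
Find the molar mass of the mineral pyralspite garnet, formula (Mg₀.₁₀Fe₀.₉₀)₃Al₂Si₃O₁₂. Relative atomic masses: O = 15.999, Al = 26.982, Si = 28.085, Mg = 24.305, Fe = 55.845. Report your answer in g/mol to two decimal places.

488.28 g/mol

Mg: 0.30 × 24.305 = 7.2915
Fe: 2.70 × 55.845 = 150.7815
Al: 2 × 26.982 = 53.9640
Si: 3 × 28.085 = 84.2550
O: 12 × 15.999 = 191.9880
Summing the contributions gives the formula mass.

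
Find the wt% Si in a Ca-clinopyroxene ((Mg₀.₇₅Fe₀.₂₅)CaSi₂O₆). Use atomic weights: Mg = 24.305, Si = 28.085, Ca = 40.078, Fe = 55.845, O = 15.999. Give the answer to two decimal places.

25.03 mass %

Molar mass of (Mg₀.₇₅Fe₀.₂₅)CaSi₂O₆: 0.75*24.305 + 0.25*55.845 + 1*40.078 + 2*28.085 + 6*15.999 = 224.432 g/mol.
Mass of Si per formula unit: 2 × 28.085 = 56.170 g.
Weight fraction Si = 56.170 / 224.432 = 0.2503.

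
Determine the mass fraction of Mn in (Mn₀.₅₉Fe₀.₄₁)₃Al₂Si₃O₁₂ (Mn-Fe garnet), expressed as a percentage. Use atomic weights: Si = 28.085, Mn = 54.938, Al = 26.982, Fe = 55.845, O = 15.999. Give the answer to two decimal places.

Molar mass of (Mn₀.₅₉Fe₀.₄₁)₃Al₂Si₃O₁₂: 1.77×54.938 + 1.23×55.845 + 2×26.982 + 3×28.085 + 12×15.999 = 496.137 g/mol.
Mass of Mn per formula unit: 1.77 × 54.938 = 97.240 g.
Weight fraction Mn = 97.240 / 496.137 = 0.1960.

19.60 wt%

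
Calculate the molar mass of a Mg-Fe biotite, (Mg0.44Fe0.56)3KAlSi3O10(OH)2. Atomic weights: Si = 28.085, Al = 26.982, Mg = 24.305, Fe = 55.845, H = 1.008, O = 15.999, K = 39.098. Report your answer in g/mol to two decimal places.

470.24 g/mol

The formula mass is the sum 1.32×24.305 + 1.68×55.845 + 1×39.098 + 1×26.982 + 3×28.085 + 12×15.999 + 2×1.008.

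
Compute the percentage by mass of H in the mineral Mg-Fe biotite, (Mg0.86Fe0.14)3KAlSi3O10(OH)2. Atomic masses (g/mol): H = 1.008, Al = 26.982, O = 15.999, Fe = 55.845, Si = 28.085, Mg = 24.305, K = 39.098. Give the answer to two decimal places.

0.47 wt%

Formula mass = 2.58*24.305 + 0.42*55.845 + 1*39.098 + 1*26.982 + 3*28.085 + 12*15.999 + 2*1.008 = 430.501 g/mol, of which 2.016 g is H.
So H makes up 2.016/430.501 = 0.0047 of the mass, i.e. 0.47%.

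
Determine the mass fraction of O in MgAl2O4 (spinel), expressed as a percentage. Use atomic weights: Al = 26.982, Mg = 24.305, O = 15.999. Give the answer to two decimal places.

44.98 weight percent

Molar mass of MgAl2O4: 1×24.305 + 2×26.982 + 4×15.999 = 142.265 g/mol.
Mass of O per formula unit: 4 × 15.999 = 63.996 g.
Weight fraction O = 63.996 / 142.265 = 0.4498.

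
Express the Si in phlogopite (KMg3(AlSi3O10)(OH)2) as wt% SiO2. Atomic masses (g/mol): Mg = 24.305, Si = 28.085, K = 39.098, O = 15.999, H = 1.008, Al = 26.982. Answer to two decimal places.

Molar mass of KMg3(AlSi3O10)(OH)2 = 1·39.098 + 3·24.305 + 1·26.982 + 3·28.085 + 12·15.999 + 2·1.008 = 417.254 g/mol.
Each formula unit contains 3 Si, equivalent to 3/1 = 3.0000 mol SiO2.
M(SiO2) = 1×28.085 + 2×15.999 = 60.083 g/mol.
Mass of SiO2 per formula unit = 3.0000 × 60.083 = 180.249 g.
SiO2 wt% = 180.249 / 417.254 × 100 = 43.20%.

43.20 wt%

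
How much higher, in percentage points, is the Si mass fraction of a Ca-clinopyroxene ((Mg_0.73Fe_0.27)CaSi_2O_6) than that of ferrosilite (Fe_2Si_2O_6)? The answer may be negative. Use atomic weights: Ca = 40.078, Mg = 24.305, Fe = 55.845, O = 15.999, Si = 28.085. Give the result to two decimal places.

M((Mg_0.73Fe_0.27)CaSi_2O_6) = 225.063 g/mol, so wt% Si = 56.170/225.063 × 100 = 24.96%.
M(Fe_2Si_2O_6) = 263.854 g/mol, so wt% Si = 56.170/263.854 × 100 = 21.29%.
24.96 − 21.29 = 3.67 pp.

3.67 percentage points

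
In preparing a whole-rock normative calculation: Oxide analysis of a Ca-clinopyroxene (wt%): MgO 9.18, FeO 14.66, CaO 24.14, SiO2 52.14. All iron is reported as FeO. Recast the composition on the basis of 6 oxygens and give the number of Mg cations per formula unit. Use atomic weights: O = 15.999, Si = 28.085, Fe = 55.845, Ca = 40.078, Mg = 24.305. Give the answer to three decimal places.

MgO (M=40.304): mol = 0.22777; Mg = 0.22777, O = 0.22777.
FeO (M=71.844): mol = 0.20405; Fe = 0.20405, O = 0.20405.
CaO (M=56.077): mol = 0.43048; Ca = 0.43048, O = 0.43048.
SiO2 (M=60.083): mol = 0.86780; Si = 0.86780, O = 1.73560.
ΣO = 2.59790; factor = 6/ΣO = 2.30956.
Mg apfu = 0.22777 × 2.30956 = 0.526.

0.526 Mg apfu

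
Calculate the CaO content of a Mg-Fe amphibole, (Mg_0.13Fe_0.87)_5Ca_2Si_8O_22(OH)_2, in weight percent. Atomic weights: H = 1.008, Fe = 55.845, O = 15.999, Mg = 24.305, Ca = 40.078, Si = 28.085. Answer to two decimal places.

Formula mass = 949.552 g/mol.
2 Ca → 2.0000 mol CaO per formula unit; M(CaO) = 56.077, so CaO mass = 112.154 g.
112.154/949.552 × 100 = 11.81 wt%.

11.81 wt%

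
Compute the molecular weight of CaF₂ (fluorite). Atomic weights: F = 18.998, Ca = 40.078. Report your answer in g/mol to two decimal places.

M = 1*40.078 + 2*18.998

78.07 g/mol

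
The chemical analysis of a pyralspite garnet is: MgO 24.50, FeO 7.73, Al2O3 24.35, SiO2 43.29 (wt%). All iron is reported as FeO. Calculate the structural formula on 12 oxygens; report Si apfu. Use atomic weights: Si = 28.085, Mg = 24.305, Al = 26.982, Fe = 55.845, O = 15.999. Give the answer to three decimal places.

3.009 Si apfu

MgO (M=40.304): mol = 0.60788; Mg = 0.60788, O = 0.60788.
FeO (M=71.844): mol = 0.10759; Fe = 0.10759, O = 0.10759.
Al2O3 (M=101.961): mol = 0.23882; Al = 0.47764, O = 0.71646.
SiO2 (M=60.083): mol = 0.72050; Si = 0.72050, O = 1.44100.
ΣO = 2.87293; factor = 12/ΣO = 4.17692.
Si apfu = 0.72050 × 4.17692 = 3.009.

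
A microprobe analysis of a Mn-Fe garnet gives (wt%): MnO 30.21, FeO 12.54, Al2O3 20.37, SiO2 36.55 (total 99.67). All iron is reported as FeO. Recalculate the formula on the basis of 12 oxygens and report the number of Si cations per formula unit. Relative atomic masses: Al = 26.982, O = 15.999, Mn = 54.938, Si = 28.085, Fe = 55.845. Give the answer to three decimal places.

30.21 wt% MnO ÷ 70.937 g/mol = 0.42587 mol, giving 0.42587 Mn and 0.42587 O.
12.54 wt% FeO ÷ 71.844 g/mol = 0.17454 mol, giving 0.17454 Fe and 0.17454 O.
20.37 wt% Al2O3 ÷ 101.961 g/mol = 0.19978 mol, giving 0.39956 Al and 0.59934 O.
36.55 wt% SiO2 ÷ 60.083 g/mol = 0.60833 mol, giving 0.60833 Si and 1.21666 O.
Oxygen sums to 2.41641; scaling by 12/2.41641 = 4.96604 puts the formula on 12 O.
Si: 0.60833 × 4.96604 = 3.021 atoms per formula unit.

3.021 Si apfu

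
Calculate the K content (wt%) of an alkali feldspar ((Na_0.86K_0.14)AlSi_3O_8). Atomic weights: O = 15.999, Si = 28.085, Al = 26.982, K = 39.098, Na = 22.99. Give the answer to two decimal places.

Molar mass of (Na_0.86K_0.14)AlSi_3O_8: 0.86*22.99 + 0.14*39.098 + 1*26.982 + 3*28.085 + 8*15.999 = 264.474 g/mol.
Mass of K per formula unit: 0.14 × 39.098 = 5.474 g.
Weight fraction K = 5.474 / 264.474 = 0.0207.

2.07 wt%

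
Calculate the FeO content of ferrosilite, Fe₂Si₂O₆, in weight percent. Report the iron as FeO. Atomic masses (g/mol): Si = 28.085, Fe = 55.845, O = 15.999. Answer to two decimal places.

Formula mass = 263.854 g/mol.
2 Fe → 2.0000 mol FeO per formula unit; M(FeO) = 71.844, so FeO mass = 143.688 g.
143.688/263.854 × 100 = 54.46 wt%.

54.46 wt%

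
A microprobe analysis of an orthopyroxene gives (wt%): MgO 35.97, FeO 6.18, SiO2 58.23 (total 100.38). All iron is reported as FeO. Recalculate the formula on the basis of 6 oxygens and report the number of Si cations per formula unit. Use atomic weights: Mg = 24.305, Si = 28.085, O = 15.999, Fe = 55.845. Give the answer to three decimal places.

1.994 Si apfu

35.97 wt% MgO ÷ 40.304 g/mol = 0.89247 mol, giving 0.89247 Mg and 0.89247 O.
6.18 wt% FeO ÷ 71.844 g/mol = 0.08602 mol, giving 0.08602 Fe and 0.08602 O.
58.23 wt% SiO2 ÷ 60.083 g/mol = 0.96916 mol, giving 0.96916 Si and 1.93832 O.
Oxygen sums to 2.91681; scaling by 6/2.91681 = 2.05704 puts the formula on 6 O.
Si: 0.96916 × 2.05704 = 1.994 atoms per formula unit.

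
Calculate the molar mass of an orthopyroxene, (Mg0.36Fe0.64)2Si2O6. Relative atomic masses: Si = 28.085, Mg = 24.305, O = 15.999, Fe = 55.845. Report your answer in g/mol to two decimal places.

241.15 g/mol

M = 0.72(24.305) + 1.28(55.845) + 2(28.085) + 6(15.999)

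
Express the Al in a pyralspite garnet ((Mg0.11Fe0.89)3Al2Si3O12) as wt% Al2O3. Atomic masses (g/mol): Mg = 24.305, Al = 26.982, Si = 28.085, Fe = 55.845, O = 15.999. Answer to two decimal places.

M((Mg0.11Fe0.89)3Al2Si3O12) = 487.334 g/mol; M(Al2O3) = 101.961 g/mol.
Moles Al2O3 per formula unit = 2 Al ÷ 2 = 1.0000.
Al2O3 fraction = (1.0000 × 101.961) / 487.334 = 101.961/487.334 = 0.2092.

20.92 wt%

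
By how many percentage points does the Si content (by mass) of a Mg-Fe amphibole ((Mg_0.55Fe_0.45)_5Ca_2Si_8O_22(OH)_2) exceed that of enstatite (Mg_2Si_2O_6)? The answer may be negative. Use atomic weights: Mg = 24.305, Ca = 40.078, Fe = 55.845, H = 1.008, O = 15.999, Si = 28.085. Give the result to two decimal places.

-2.54 percentage points

First mineral: 224.680 g Si in 883.318 g formula = 25.44 wt% Si.
Second mineral: 56.170 g Si in 200.774 g formula = 27.98 wt% Si.
25.44% − 27.98% gives a difference of -2.54 percentage points.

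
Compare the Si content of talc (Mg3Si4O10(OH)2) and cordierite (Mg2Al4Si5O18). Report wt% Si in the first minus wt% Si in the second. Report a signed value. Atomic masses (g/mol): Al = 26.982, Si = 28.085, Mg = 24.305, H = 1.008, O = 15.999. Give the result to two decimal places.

First mineral: 112.340 g Si in 379.259 g formula = 29.62 wt% Si.
Second mineral: 140.425 g Si in 584.945 g formula = 24.01 wt% Si.
29.62% − 24.01% gives a difference of 5.61 percentage points.

5.61 percentage points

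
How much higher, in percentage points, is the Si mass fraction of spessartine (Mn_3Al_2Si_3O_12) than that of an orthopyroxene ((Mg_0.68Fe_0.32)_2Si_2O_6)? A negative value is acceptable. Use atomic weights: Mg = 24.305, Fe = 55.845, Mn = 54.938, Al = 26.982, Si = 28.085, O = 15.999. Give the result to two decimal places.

M(Mn_3Al_2Si_3O_12) = 495.021 g/mol, so wt% Si = 84.255/495.021 × 100 = 17.02%.
M((Mg_0.68Fe_0.32)_2Si_2O_6) = 220.960 g/mol, so wt% Si = 56.170/220.960 × 100 = 25.42%.
17.02 − 25.42 = -8.40 pp.

-8.40 percentage points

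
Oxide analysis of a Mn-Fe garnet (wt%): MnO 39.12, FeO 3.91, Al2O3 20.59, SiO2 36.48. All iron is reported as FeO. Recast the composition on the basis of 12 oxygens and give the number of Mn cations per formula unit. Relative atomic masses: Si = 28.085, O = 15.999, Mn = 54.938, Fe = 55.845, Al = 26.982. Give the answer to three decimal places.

2.728 Mn apfu

MnO (M=70.937): mol = 0.55148; Mn = 0.55148, O = 0.55148.
FeO (M=71.844): mol = 0.05442; Fe = 0.05442, O = 0.05442.
Al2O3 (M=101.961): mol = 0.20194; Al = 0.40388, O = 0.60582.
SiO2 (M=60.083): mol = 0.60716; Si = 0.60716, O = 1.21432.
ΣO = 2.42604; factor = 12/ΣO = 4.94633.
Mn apfu = 0.55148 × 4.94633 = 2.728.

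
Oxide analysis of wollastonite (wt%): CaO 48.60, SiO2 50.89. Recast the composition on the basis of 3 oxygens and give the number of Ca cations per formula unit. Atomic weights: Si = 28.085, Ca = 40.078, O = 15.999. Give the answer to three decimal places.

CaO (M=56.077): mol = 0.86667; Ca = 0.86667, O = 0.86667.
SiO2 (M=60.083): mol = 0.84699; Si = 0.84699, O = 1.69398.
ΣO = 2.56065; factor = 3/ΣO = 1.17158.
Ca apfu = 0.86667 × 1.17158 = 1.015.

1.015 Ca apfu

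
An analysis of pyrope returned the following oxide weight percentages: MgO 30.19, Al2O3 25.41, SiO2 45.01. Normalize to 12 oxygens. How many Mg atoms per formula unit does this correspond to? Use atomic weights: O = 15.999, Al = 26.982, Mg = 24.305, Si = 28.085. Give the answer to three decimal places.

30.19 wt% MgO ÷ 40.304 g/mol = 0.74906 mol, giving 0.74906 Mg and 0.74906 O.
25.41 wt% Al2O3 ÷ 101.961 g/mol = 0.24921 mol, giving 0.49842 Al and 0.74763 O.
45.01 wt% SiO2 ÷ 60.083 g/mol = 0.74913 mol, giving 0.74913 Si and 1.49826 O.
Oxygen sums to 2.99495; scaling by 12/2.99495 = 4.00674 puts the formula on 12 O.
Mg: 0.74906 × 4.00674 = 3.001 atoms per formula unit.

3.001 Mg apfu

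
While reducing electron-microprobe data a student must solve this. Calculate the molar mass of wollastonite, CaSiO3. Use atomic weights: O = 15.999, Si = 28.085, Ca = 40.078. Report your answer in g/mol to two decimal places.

116.16 g/mol

The formula mass is the sum 1·40.078 + 1·28.085 + 3·15.999.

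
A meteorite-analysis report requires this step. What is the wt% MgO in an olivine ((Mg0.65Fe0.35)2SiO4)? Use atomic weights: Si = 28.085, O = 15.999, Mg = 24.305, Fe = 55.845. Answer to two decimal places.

Formula mass = 162.769 g/mol.
1.30 Mg → 1.3000 mol MgO per formula unit; M(MgO) = 40.304, so MgO mass = 52.395 g.
52.395/162.769 × 100 = 32.19 wt%.

32.19 wt%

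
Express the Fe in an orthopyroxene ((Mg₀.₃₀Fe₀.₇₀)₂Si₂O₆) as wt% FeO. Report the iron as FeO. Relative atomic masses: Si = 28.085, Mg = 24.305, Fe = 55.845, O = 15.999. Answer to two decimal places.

Molar mass of (Mg₀.₃₀Fe₀.₇₀)₂Si₂O₆ = 0.60*24.305 + 1.40*55.845 + 2*28.085 + 6*15.999 = 244.930 g/mol.
Each formula unit contains 1.40 Fe, equivalent to 1.40/1 = 1.4000 mol FeO.
M(FeO) = 1×55.845 + 1×15.999 = 71.844 g/mol.
Mass of FeO per formula unit = 1.4000 × 71.844 = 100.582 g.
FeO wt% = 100.582 / 244.930 × 100 = 41.07%.

41.07 wt%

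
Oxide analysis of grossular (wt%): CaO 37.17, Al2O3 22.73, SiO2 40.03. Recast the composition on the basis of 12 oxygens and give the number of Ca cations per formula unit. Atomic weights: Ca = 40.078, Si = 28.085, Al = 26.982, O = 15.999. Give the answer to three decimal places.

CaO (M=56.077): mol = 0.66284; Ca = 0.66284, O = 0.66284.
Al2O3 (M=101.961): mol = 0.22293; Al = 0.44586, O = 0.66879.
SiO2 (M=60.083): mol = 0.66625; Si = 0.66625, O = 1.33250.
ΣO = 2.66413; factor = 12/ΣO = 4.50428.
Ca apfu = 0.66284 × 4.50428 = 2.986.

2.986 Ca apfu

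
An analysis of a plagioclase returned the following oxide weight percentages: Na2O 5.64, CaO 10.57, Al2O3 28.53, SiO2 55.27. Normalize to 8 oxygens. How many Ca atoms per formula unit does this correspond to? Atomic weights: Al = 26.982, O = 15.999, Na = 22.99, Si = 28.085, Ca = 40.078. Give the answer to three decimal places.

Na2O (M=61.979): mol = 0.09100; Na = 0.18200, O = 0.09100.
CaO (M=56.077): mol = 0.18849; Ca = 0.18849, O = 0.18849.
Al2O3 (M=101.961): mol = 0.27981; Al = 0.55962, O = 0.83943.
SiO2 (M=60.083): mol = 0.91989; Si = 0.91989, O = 1.83978.
ΣO = 2.95870; factor = 8/ΣO = 2.70389.
Ca apfu = 0.18849 × 2.70389 = 0.510.

0.510 Ca apfu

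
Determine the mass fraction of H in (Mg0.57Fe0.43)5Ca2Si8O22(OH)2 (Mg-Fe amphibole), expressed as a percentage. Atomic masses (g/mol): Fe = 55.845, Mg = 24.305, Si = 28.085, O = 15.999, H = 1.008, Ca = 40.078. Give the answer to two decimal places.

0.23 wt%

Formula mass = 2.85·24.305 + 2.15·55.845 + 2·40.078 + 8·28.085 + 24·15.999 + 2·1.008 = 880.164 g/mol, of which 2.016 g is H.
So H makes up 2.016/880.164 = 0.0023 of the mass, i.e. 0.23%.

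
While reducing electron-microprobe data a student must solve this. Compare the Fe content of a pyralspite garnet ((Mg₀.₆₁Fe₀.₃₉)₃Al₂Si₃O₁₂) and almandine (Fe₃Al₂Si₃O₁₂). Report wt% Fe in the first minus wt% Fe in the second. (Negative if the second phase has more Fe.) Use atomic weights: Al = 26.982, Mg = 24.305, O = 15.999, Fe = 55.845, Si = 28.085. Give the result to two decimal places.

First mineral: 65.339 g Fe in 440.024 g formula = 14.85 wt% Fe.
Second mineral: 167.535 g Fe in 497.742 g formula = 33.66 wt% Fe.
14.85% − 33.66% gives a difference of -18.81 percentage points.

-18.81 percentage points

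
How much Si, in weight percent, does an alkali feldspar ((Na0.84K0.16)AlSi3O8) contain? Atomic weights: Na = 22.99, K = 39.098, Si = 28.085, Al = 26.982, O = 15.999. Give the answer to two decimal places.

31.82 weight percent

Molar mass of (Na0.84K0.16)AlSi3O8: 0.84·22.99 + 0.16·39.098 + 1·26.982 + 3·28.085 + 8·15.999 = 264.796 g/mol.
Mass of Si per formula unit: 3 × 28.085 = 84.255 g.
Weight fraction Si = 84.255 / 264.796 = 0.3182.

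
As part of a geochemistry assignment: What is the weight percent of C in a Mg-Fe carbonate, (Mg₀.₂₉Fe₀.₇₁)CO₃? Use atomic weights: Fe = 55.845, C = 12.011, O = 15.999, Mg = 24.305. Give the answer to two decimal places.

Molar mass of (Mg₀.₂₉Fe₀.₇₁)CO₃: 0.29×24.305 + 0.71×55.845 + 1×12.011 + 3×15.999 = 106.706 g/mol.
Mass of C per formula unit: 1 × 12.011 = 12.011 g.
Weight fraction C = 12.011 / 106.706 = 0.1126.

11.26 wt%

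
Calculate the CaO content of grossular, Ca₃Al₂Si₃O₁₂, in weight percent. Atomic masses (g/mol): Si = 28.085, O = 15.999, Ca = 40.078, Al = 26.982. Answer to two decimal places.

37.35 wt%

Molar mass of Ca₃Al₂Si₃O₁₂ = 3·40.078 + 2·26.982 + 3·28.085 + 12·15.999 = 450.441 g/mol.
Each formula unit contains 3 Ca, equivalent to 3/1 = 3.0000 mol CaO.
M(CaO) = 1×40.078 + 1×15.999 = 56.077 g/mol.
Mass of CaO per formula unit = 3.0000 × 56.077 = 168.231 g.
CaO wt% = 168.231 / 450.441 × 100 = 37.35%.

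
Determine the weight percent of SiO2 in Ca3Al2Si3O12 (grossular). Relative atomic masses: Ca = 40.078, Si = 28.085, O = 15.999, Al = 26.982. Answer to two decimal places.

Molar mass of Ca3Al2Si3O12 = 3×40.078 + 2×26.982 + 3×28.085 + 12×15.999 = 450.441 g/mol.
Each formula unit contains 3 Si, equivalent to 3/1 = 3.0000 mol SiO2.
M(SiO2) = 1×28.085 + 2×15.999 = 60.083 g/mol.
Mass of SiO2 per formula unit = 3.0000 × 60.083 = 180.249 g.
SiO2 wt% = 180.249 / 450.441 × 100 = 40.02%.

40.02 wt%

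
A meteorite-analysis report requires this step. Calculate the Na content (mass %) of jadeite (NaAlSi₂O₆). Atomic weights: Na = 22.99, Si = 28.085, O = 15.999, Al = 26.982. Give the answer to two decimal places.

Formula mass = 1*22.99 + 1*26.982 + 2*28.085 + 6*15.999 = 202.136 g/mol, of which 22.990 g is Na.
So Na makes up 22.990/202.136 = 0.1137 of the mass, i.e. 11.37%.

11.37 mass %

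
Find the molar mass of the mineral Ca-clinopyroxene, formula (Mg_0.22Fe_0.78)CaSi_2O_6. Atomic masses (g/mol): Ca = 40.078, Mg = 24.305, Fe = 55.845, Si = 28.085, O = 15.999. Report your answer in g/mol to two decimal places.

Mg: 0.22 × 24.305 = 5.3471
Fe: 0.78 × 55.845 = 43.5591
Ca: 1 × 40.078 = 40.0780
Si: 2 × 28.085 = 56.1700
O: 6 × 15.999 = 95.9940
Summing the contributions gives the formula mass.

241.15 g/mol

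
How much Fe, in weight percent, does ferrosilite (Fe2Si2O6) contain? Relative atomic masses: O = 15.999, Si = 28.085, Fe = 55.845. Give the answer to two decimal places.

42.33 weight percent

Molar mass of Fe2Si2O6: 2×55.845 + 2×28.085 + 6×15.999 = 263.854 g/mol.
Mass of Fe per formula unit: 2 × 55.845 = 111.690 g.
Weight fraction Fe = 111.690 / 263.854 = 0.4233.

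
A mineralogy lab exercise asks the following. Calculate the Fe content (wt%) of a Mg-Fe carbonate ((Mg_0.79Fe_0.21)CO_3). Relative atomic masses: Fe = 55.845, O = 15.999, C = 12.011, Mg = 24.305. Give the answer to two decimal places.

M((Mg_0.79Fe_0.21)CO_3) = 90.936 g/mol.
Fe contributes 0.21 × 55.845 = 11.727 g per mole.
11.727/90.936 = 0.1290 → 12.90%.

12.90 wt%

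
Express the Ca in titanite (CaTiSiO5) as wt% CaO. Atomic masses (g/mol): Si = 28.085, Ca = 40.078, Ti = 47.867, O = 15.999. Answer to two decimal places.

Formula mass = 196.025 g/mol.
1 Ca → 1.0000 mol CaO per formula unit; M(CaO) = 56.077, so CaO mass = 56.077 g.
56.077/196.025 × 100 = 28.61 wt%.

28.61 wt%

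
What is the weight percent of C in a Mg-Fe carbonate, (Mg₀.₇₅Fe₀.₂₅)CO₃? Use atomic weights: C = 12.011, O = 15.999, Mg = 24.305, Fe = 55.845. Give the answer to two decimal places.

Molar mass of (Mg₀.₇₅Fe₀.₂₅)CO₃: 0.75×24.305 + 0.25×55.845 + 1×12.011 + 3×15.999 = 92.198 g/mol.
Mass of C per formula unit: 1 × 12.011 = 12.011 g.
Weight fraction C = 12.011 / 92.198 = 0.1303.

13.03 mass %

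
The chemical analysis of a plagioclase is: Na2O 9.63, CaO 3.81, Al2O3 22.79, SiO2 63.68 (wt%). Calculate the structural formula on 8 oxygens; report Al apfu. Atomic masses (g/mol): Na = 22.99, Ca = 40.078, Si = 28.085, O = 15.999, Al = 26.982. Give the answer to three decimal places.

9.63 wt% Na2O ÷ 61.979 g/mol = 0.15538 mol, giving 0.31076 Na and 0.15538 O.
3.81 wt% CaO ÷ 56.077 g/mol = 0.06794 mol, giving 0.06794 Ca and 0.06794 O.
22.79 wt% Al2O3 ÷ 101.961 g/mol = 0.22352 mol, giving 0.44704 Al and 0.67056 O.
63.68 wt% SiO2 ÷ 60.083 g/mol = 1.05987 mol, giving 1.05987 Si and 2.11974 O.
Oxygen sums to 3.01362; scaling by 8/3.01362 = 2.65461 puts the formula on 8 O.
Al: 0.44704 × 2.65461 = 1.187 atoms per formula unit.

1.187 Al apfu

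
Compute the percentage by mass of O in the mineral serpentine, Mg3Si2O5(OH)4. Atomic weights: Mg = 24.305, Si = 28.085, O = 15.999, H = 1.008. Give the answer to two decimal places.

51.96 wt%

Formula mass = 3×24.305 + 2×28.085 + 9×15.999 + 4×1.008 = 277.108 g/mol, of which 143.991 g is O.
So O makes up 143.991/277.108 = 0.5196 of the mass, i.e. 51.96%.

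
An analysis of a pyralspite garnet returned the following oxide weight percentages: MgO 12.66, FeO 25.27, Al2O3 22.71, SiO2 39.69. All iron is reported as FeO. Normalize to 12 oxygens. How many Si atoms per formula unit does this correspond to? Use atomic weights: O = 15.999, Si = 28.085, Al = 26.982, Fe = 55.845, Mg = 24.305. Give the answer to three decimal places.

2.985 Si apfu

MgO: 12.66/40.304 = 0.31411 mol → 0.31411 mol Mg, 0.31411 mol O.
FeO: 25.27/71.844 = 0.35173 mol → 0.35173 mol Fe, 0.35173 mol O.
Al2O3: 22.71/101.961 = 0.22273 mol → 0.44546 mol Al, 0.66819 mol O.
SiO2: 39.69/60.083 = 0.66059 mol → 0.66059 mol Si, 1.32118 mol O.
Total oxygen = 2.65521 mol. Normalization factor = 12/2.65521 = 4.51942.
Si per 12 O = 0.66059 × 4.51942 = 2.985.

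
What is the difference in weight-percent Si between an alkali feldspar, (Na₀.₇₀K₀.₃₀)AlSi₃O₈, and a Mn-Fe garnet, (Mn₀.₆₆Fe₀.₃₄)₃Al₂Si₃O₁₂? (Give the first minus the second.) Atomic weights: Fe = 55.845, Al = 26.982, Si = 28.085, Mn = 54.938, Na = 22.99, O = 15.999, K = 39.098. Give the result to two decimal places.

14.56 percentage points

M((Na₀.₇₀K₀.₃₀)AlSi₃O₈) = 267.051 g/mol, so wt% Si = 84.255/267.051 × 100 = 31.55%.
M((Mn₀.₆₆Fe₀.₃₄)₃Al₂Si₃O₁₂) = 495.946 g/mol, so wt% Si = 84.255/495.946 × 100 = 16.99%.
31.55 − 16.99 = 14.56 pp.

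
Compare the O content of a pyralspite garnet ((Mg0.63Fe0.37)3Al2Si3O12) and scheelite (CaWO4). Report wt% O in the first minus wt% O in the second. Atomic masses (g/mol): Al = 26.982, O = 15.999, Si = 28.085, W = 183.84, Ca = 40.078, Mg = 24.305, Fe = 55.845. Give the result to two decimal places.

O in (Mg0.63Fe0.37)3Al2Si3O12: molar mass 438.131 g/mol; 12×15.999 = 191.988 g → 43.82 wt%.
O in CaWO4: molar mass 287.914 g/mol; 4×15.999 = 63.996 g → 22.23 wt%.
Difference = 43.82 − 22.23 = 21.59 percentage points.

21.59 percentage points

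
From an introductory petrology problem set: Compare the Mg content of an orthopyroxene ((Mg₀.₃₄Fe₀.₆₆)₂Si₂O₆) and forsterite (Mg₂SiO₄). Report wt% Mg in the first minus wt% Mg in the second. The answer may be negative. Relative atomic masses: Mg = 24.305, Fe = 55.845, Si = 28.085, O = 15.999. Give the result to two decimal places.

-27.73 percentage points

M((Mg₀.₃₄Fe₀.₆₆)₂Si₂O₆) = 242.407 g/mol, so wt% Mg = 16.527/242.407 × 100 = 6.82%.
M(Mg₂SiO₄) = 140.691 g/mol, so wt% Mg = 48.610/140.691 × 100 = 34.55%.
6.82 − 34.55 = -27.73 pp.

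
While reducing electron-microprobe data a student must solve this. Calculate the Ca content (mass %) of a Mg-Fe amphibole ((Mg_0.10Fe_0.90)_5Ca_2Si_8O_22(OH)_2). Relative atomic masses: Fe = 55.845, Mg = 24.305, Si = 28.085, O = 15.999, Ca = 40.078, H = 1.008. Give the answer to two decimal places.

Formula mass = 0.50·24.305 + 4.50·55.845 + 2·40.078 + 8·28.085 + 24·15.999 + 2·1.008 = 954.283 g/mol, of which 80.156 g is Ca.
So Ca makes up 80.156/954.283 = 0.0840 of the mass, i.e. 8.40%.

8.40 mass %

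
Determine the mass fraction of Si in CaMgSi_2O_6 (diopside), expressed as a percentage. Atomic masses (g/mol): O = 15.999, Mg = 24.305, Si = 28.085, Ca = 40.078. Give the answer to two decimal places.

M(CaMgSi_2O_6) = 216.547 g/mol.
Si contributes 2 × 28.085 = 56.170 g per mole.
56.170/216.547 = 0.2594 → 25.94%.

25.94 weight percent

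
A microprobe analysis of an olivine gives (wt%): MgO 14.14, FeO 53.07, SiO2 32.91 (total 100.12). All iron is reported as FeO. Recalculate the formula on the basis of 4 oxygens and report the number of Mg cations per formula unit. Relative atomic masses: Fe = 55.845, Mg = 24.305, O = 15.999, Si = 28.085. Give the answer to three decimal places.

MgO (M=40.304): mol = 0.35083; Mg = 0.35083, O = 0.35083.
FeO (M=71.844): mol = 0.73868; Fe = 0.73868, O = 0.73868.
SiO2 (M=60.083): mol = 0.54774; Si = 0.54774, O = 1.09548.
ΣO = 2.18499; factor = 4/ΣO = 1.83067.
Mg apfu = 0.35083 × 1.83067 = 0.642.

0.642 Mg apfu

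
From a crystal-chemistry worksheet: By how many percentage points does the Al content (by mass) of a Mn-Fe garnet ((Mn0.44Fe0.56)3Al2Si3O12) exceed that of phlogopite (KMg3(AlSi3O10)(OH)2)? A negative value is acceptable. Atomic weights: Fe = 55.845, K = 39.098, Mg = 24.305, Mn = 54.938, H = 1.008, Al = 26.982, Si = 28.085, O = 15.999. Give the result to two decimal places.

First mineral: 53.964 g Al in 496.545 g formula = 10.87 wt% Al.
Second mineral: 26.982 g Al in 417.254 g formula = 6.47 wt% Al.
10.87% − 6.47% gives a difference of 4.40 percentage points.

4.40 percentage points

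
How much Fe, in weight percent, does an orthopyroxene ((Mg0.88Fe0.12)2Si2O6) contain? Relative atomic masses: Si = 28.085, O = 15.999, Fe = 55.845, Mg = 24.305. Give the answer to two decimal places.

6.43 weight percent

M((Mg0.88Fe0.12)2Si2O6) = 208.344 g/mol.
Fe contributes 0.24 × 55.845 = 13.403 g per mole.
13.403/208.344 = 0.0643 → 6.43%.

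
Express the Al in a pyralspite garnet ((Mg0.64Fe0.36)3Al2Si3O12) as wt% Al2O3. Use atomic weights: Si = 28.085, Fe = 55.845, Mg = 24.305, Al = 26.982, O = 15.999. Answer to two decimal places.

M((Mg0.64Fe0.36)3Al2Si3O12) = 437.185 g/mol; M(Al2O3) = 101.961 g/mol.
Moles Al2O3 per formula unit = 2 Al ÷ 2 = 1.0000.
Al2O3 fraction = (1.0000 × 101.961) / 437.185 = 101.961/437.185 = 0.2332.

23.32 wt%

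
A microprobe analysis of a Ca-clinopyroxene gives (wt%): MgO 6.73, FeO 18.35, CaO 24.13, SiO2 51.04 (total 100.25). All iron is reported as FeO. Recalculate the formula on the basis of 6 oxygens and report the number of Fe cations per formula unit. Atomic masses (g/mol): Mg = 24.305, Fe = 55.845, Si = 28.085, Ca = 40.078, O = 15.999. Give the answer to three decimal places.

0.601 Fe apfu

6.73 wt% MgO ÷ 40.304 g/mol = 0.16698 mol, giving 0.16698 Mg and 0.16698 O.
18.35 wt% FeO ÷ 71.844 g/mol = 0.25541 mol, giving 0.25541 Fe and 0.25541 O.
24.13 wt% CaO ÷ 56.077 g/mol = 0.43030 mol, giving 0.43030 Ca and 0.43030 O.
51.04 wt% SiO2 ÷ 60.083 g/mol = 0.84949 mol, giving 0.84949 Si and 1.69898 O.
Oxygen sums to 2.55167; scaling by 6/2.55167 = 2.35140 puts the formula on 6 O.
Fe: 0.25541 × 2.35140 = 0.601 atoms per formula unit.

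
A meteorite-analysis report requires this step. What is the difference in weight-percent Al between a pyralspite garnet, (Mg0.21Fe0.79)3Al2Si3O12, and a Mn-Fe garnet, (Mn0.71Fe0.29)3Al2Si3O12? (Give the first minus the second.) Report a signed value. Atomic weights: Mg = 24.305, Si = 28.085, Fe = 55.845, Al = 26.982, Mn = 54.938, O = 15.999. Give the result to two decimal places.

0.41 percentage points

First mineral: 53.964 g Al in 477.872 g formula = 11.29 wt% Al.
Second mineral: 53.964 g Al in 495.810 g formula = 10.88 wt% Al.
11.29% − 10.88% gives a difference of 0.41 percentage points.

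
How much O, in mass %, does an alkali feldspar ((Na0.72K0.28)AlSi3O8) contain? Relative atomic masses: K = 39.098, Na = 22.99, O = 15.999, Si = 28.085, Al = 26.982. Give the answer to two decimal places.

47.99 mass %

M((Na0.72K0.28)AlSi3O8) = 266.729 g/mol.
O contributes 8 × 15.999 = 127.992 g per mole.
127.992/266.729 = 0.4799 → 47.99%.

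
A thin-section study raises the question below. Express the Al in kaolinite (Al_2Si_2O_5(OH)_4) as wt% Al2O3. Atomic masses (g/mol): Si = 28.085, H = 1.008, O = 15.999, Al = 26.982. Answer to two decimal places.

Molar mass of Al_2Si_2O_5(OH)_4 = 2*26.982 + 2*28.085 + 9*15.999 + 4*1.008 = 258.157 g/mol.
Each formula unit contains 2 Al, equivalent to 2/2 = 1.0000 mol Al2O3.
M(Al2O3) = 2×26.982 + 3×15.999 = 101.961 g/mol.
Mass of Al2O3 per formula unit = 1.0000 × 101.961 = 101.961 g.
Al2O3 wt% = 101.961 / 258.157 × 100 = 39.50%.

39.50 wt%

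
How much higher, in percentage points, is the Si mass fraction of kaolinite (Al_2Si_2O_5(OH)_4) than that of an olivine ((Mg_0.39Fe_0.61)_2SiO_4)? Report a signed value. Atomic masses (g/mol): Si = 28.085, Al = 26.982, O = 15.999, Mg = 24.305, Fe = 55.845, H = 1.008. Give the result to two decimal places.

6.08 percentage points

M(Al_2Si_2O_5(OH)_4) = 258.157 g/mol, so wt% Si = 56.170/258.157 × 100 = 21.76%.
M((Mg_0.39Fe_0.61)_2SiO_4) = 179.170 g/mol, so wt% Si = 28.085/179.170 × 100 = 15.68%.
21.76 − 15.68 = 6.08 pp.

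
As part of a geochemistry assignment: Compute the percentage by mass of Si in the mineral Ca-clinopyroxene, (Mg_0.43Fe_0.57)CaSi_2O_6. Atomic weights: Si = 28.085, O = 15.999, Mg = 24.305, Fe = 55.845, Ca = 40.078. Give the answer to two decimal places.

23.95 mass %

Molar mass of (Mg_0.43Fe_0.57)CaSi_2O_6: 0.43×24.305 + 0.57×55.845 + 1×40.078 + 2×28.085 + 6×15.999 = 234.525 g/mol.
Mass of Si per formula unit: 2 × 28.085 = 56.170 g.
Weight fraction Si = 56.170 / 234.525 = 0.2395.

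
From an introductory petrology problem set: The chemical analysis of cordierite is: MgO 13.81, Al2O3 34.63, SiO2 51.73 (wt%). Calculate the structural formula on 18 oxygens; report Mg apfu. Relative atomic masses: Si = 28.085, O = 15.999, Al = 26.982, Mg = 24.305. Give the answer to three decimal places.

MgO: 13.81/40.304 = 0.34265 mol → 0.34265 mol Mg, 0.34265 mol O.
Al2O3: 34.63/101.961 = 0.33964 mol → 0.67928 mol Al, 1.01892 mol O.
SiO2: 51.73/60.083 = 0.86098 mol → 0.86098 mol Si, 1.72196 mol O.
Total oxygen = 3.08353 mol. Normalization factor = 18/3.08353 = 5.83747.
Mg per 18 O = 0.34265 × 5.83747 = 2.000.

2.000 Mg apfu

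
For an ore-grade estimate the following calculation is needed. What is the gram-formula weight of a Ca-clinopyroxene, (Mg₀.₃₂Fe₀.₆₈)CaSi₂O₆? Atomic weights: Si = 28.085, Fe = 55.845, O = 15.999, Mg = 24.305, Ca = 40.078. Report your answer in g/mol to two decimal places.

Mg: 0.32 × 24.305 = 7.7776
Fe: 0.68 × 55.845 = 37.9746
Ca: 1 × 40.078 = 40.0780
Si: 2 × 28.085 = 56.1700
O: 6 × 15.999 = 95.9940
Summing the contributions gives the formula mass.

237.99 g/mol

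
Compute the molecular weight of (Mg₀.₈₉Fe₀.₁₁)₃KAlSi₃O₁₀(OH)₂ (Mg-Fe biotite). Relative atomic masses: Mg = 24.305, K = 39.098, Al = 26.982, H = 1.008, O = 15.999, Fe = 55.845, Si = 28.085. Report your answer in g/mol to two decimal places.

M = 2.67(24.305) + 0.33(55.845) + 1(39.098) + 1(26.982) + 3(28.085) + 12(15.999) + 2(1.008)

427.66 g/mol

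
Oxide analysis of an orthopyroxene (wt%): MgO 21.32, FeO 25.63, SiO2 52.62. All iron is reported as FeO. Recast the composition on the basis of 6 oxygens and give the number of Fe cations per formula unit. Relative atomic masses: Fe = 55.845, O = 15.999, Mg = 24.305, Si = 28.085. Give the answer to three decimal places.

MgO (M=40.304): mol = 0.52898; Mg = 0.52898, O = 0.52898.
FeO (M=71.844): mol = 0.35675; Fe = 0.35675, O = 0.35675.
SiO2 (M=60.083): mol = 0.87579; Si = 0.87579, O = 1.75158.
ΣO = 2.63731; factor = 6/ΣO = 2.27505.
Fe apfu = 0.35675 × 2.27505 = 0.812.

0.812 Fe apfu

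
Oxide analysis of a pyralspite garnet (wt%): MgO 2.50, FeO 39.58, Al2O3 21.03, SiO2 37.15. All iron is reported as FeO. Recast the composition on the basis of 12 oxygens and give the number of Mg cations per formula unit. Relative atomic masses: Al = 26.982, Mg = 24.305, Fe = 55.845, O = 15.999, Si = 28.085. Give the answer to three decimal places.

0.302 Mg apfu

MgO: 2.50/40.304 = 0.06203 mol → 0.06203 mol Mg, 0.06203 mol O.
FeO: 39.58/71.844 = 0.55092 mol → 0.55092 mol Fe, 0.55092 mol O.
Al2O3: 21.03/101.961 = 0.20626 mol → 0.41252 mol Al, 0.61878 mol O.
SiO2: 37.15/60.083 = 0.61831 mol → 0.61831 mol Si, 1.23662 mol O.
Total oxygen = 2.46835 mol. Normalization factor = 12/2.46835 = 4.86155.
Mg per 12 O = 0.06203 × 4.86155 = 0.302.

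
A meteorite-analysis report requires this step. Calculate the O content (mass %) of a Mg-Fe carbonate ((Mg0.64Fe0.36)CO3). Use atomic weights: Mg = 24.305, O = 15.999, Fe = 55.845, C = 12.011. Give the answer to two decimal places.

50.17 mass %

Molar mass of (Mg0.64Fe0.36)CO3: 0.64×24.305 + 0.36×55.845 + 1×12.011 + 3×15.999 = 95.667 g/mol.
Mass of O per formula unit: 3 × 15.999 = 47.997 g.
Weight fraction O = 47.997 / 95.667 = 0.5017.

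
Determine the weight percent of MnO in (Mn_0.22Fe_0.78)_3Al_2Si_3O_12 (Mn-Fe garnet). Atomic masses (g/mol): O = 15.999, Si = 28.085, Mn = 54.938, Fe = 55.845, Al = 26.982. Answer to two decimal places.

Molar mass of (Mn_0.22Fe_0.78)_3Al_2Si_3O_12 = 0.66*54.938 + 2.34*55.845 + 2*26.982 + 3*28.085 + 12*15.999 = 497.143 g/mol.
Each formula unit contains 0.66 Mn, equivalent to 0.66/1 = 0.6600 mol MnO.
M(MnO) = 1×54.938 + 1×15.999 = 70.937 g/mol.
Mass of MnO per formula unit = 0.6600 × 70.937 = 46.818 g.
MnO wt% = 46.818 / 497.143 × 100 = 9.42%.

9.42 wt%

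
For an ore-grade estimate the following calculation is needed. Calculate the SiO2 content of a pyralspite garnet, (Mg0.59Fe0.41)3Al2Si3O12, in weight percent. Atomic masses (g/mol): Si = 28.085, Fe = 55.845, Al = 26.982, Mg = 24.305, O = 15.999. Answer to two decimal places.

40.79 wt%

Molar mass of (Mg0.59Fe0.41)3Al2Si3O12 = 1.77×24.305 + 1.23×55.845 + 2×26.982 + 3×28.085 + 12×15.999 = 441.916 g/mol.
Each formula unit contains 3 Si, equivalent to 3/1 = 3.0000 mol SiO2.
M(SiO2) = 1×28.085 + 2×15.999 = 60.083 g/mol.
Mass of SiO2 per formula unit = 3.0000 × 60.083 = 180.249 g.
SiO2 wt% = 180.249 / 441.916 × 100 = 40.79%.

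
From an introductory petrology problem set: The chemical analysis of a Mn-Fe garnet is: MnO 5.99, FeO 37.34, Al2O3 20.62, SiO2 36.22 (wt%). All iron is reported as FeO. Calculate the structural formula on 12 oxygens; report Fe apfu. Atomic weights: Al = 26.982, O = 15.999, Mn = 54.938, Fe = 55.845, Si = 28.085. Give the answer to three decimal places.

2.581 Fe apfu

MnO (M=70.937): mol = 0.08444; Mn = 0.08444, O = 0.08444.
FeO (M=71.844): mol = 0.51974; Fe = 0.51974, O = 0.51974.
Al2O3 (M=101.961): mol = 0.20223; Al = 0.40446, O = 0.60669.
SiO2 (M=60.083): mol = 0.60283; Si = 0.60283, O = 1.20566.
ΣO = 2.41653; factor = 12/ΣO = 4.96580.
Fe apfu = 0.51974 × 4.96580 = 2.581.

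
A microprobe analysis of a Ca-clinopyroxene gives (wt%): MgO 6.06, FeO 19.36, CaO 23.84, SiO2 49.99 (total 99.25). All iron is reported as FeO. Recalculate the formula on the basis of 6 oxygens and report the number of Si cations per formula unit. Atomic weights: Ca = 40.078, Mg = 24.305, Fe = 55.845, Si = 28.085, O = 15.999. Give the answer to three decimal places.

1.990 Si apfu

MgO (M=40.304): mol = 0.15036; Mg = 0.15036, O = 0.15036.
FeO (M=71.844): mol = 0.26947; Fe = 0.26947, O = 0.26947.
CaO (M=56.077): mol = 0.42513; Ca = 0.42513, O = 0.42513.
SiO2 (M=60.083): mol = 0.83202; Si = 0.83202, O = 1.66404.
ΣO = 2.50900; factor = 6/ΣO = 2.39139.
Si apfu = 0.83202 × 2.39139 = 1.990.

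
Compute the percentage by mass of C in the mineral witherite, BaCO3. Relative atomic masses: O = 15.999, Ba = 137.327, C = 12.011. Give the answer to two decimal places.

6.09 mass %

M(BaCO3) = 197.335 g/mol.
C contributes 1 × 12.011 = 12.011 g per mole.
12.011/197.335 = 0.0609 → 6.09%.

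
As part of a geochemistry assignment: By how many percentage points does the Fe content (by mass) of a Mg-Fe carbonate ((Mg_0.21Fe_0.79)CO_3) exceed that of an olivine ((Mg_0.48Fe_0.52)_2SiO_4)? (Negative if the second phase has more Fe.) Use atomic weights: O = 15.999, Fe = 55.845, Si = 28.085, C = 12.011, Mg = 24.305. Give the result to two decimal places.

6.91 percentage points

M((Mg_0.21Fe_0.79)CO_3) = 109.230 g/mol, so wt% Fe = 44.118/109.230 × 100 = 40.39%.
M((Mg_0.48Fe_0.52)_2SiO_4) = 173.493 g/mol, so wt% Fe = 58.079/173.493 × 100 = 33.48%.
40.39 − 33.48 = 6.91 pp.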